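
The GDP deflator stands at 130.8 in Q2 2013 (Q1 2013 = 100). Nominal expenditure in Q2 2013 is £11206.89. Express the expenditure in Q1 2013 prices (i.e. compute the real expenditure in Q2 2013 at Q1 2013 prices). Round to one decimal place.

8568.0

Real = Nominal ÷ (Index/100) = 11206.89 ÷ (130.8/100)
     = 11206.89 ÷ 1.308 = 8567.9587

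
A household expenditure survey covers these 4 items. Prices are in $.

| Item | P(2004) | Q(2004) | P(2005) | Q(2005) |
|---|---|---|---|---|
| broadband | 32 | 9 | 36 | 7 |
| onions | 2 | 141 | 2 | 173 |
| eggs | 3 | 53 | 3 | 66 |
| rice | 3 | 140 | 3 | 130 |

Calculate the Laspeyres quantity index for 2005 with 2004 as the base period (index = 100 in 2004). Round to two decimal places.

Laspeyres quantity index uses base-period prices as weights.
ΣP(2004)·Q(2005) = 32×7 + 2×173 + 3×66 + 3×130 = 224 + 346 + 198 + 390 = 1158
ΣP(2004)·Q(2004) = 32×9 + 2×141 + 3×53 + 3×140 = 288 + 282 + 159 + 420 = 1149
Index = 1158 / 1149 × 100 = 100.7833

100.78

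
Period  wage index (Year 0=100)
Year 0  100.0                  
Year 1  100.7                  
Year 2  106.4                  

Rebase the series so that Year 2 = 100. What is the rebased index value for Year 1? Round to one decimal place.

Rebased(Year 1) = 100.7 / 106.4 × 100 = 94.6429

94.6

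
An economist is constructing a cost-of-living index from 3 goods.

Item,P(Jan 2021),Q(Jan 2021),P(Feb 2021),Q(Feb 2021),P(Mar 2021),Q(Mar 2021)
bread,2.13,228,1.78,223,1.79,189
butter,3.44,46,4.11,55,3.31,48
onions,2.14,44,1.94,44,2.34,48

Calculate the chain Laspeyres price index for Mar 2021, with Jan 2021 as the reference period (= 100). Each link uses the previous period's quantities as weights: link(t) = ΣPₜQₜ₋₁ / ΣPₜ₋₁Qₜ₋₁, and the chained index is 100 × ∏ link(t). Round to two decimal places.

89.03

Link Jan 2021→Feb 2021:
ΣP(Feb 2021)Q(Jan 2021) = 1.78×228 + 4.11×46 + 1.94×44 = 405.84 + 189.06 + 85.36 = 680.26
ΣP(Jan 2021)Q(Jan 2021) = 2.13×228 + 3.44×46 + 2.14×44 = 485.64 + 158.24 + 94.16 = 738.04
link = 680.26/738.04 = 0.921712
Link Feb 2021→Mar 2021:
ΣP(Mar 2021)Q(Feb 2021) = 1.79×223 + 3.31×55 + 2.34×44 = 399.17 + 182.05 + 102.96 = 684.18
ΣP(Feb 2021)Q(Feb 2021) = 1.78×223 + 4.11×55 + 1.94×44 = 396.94 + 226.05 + 85.36 = 708.35
link = 684.18/708.35 = 0.965878
Chained index = 100 × 0.921712 × 0.965878 = 89.0261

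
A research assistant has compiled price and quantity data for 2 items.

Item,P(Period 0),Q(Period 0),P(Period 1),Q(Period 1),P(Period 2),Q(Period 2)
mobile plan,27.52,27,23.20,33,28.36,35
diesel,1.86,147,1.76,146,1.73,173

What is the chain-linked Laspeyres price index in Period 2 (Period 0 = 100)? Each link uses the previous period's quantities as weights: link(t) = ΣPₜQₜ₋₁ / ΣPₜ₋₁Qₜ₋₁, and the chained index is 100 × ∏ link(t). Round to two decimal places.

Link Period 0→Period 1:
ΣP(Period 1)Q(Period 0) = 23.20×27 + 1.76×147 = 626.4 + 258.72 = 885.12
ΣP(Period 0)Q(Period 0) = 27.52×27 + 1.86×147 = 743.04 + 273.42 = 1016.46
link = 885.12/1016.46 = 0.870787
Link Period 1→Period 2:
ΣP(Period 2)Q(Period 1) = 28.36×33 + 1.73×146 = 935.88 + 252.58 = 1188.46
ΣP(Period 1)Q(Period 1) = 23.20×33 + 1.76×146 = 765.6 + 256.96 = 1022.56
link = 1188.46/1022.56 = 1.162240
Chained index = 100 × 0.870787 × 1.162240 = 101.2063

101.21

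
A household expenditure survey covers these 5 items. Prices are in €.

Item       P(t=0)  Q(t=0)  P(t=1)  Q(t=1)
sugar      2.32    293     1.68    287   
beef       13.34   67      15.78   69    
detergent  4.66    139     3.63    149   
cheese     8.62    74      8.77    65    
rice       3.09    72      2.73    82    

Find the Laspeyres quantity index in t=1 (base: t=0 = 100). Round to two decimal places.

Laspeyres quantity index uses base-period prices as weights.
ΣP(t=0)·Q(t=1) = 2.32×287 + 13.34×69 + 4.66×149 + 8.62×65 + 3.09×82 = 665.84 + 920.46 + 694.34 + 560.3 + 253.38 = 3094.32
ΣP(t=0)·Q(t=0) = 2.32×293 + 13.34×67 + 4.66×139 + 8.62×74 + 3.09×72 = 679.76 + 893.78 + 647.74 + 637.88 + 222.48 = 3081.64
Index = 3094.32 / 3081.64 × 100 = 100.4115

100.41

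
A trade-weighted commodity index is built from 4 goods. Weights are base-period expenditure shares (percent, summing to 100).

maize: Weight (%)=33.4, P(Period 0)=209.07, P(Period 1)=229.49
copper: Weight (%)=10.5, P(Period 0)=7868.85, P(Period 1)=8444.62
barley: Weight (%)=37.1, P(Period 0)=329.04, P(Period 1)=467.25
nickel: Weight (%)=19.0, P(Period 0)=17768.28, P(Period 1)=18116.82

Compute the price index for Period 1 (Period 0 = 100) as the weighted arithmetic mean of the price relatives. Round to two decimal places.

119.99

maize: 33.4 × (229.49/209.07) = 33.4 × 1.097671 = 36.6622
copper: 10.5 × (8444.62/7868.85) = 10.5 × 1.073171 = 11.2683
barley: 37.1 × (467.25/329.04) = 37.1 × 1.420040 = 52.6835
nickel: 19.0 × (18116.82/17768.28) = 19.0 × 1.019616 = 19.3727
Index = Σ wᵢ·(p₁ᵢ/p₀ᵢ) = 36.6622 + 11.2683 + 52.6835 + 19.3727 = 119.9867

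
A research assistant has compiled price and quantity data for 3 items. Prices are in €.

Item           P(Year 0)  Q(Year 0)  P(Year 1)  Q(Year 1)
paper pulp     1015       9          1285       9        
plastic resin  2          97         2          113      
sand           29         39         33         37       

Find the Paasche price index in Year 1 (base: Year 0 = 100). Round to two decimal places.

Paasche price index uses current-period quantities as weights.
ΣP(Year 1)·Q(Year 1) = 1285×9 + 2×113 + 33×37 = 11565 + 226 + 1221 = 13012
ΣP(Year 0)·Q(Year 1) = 1015×9 + 2×113 + 29×37 = 9135 + 226 + 1073 = 10434
Index = 13012 / 10434 × 100 = 124.7077

124.71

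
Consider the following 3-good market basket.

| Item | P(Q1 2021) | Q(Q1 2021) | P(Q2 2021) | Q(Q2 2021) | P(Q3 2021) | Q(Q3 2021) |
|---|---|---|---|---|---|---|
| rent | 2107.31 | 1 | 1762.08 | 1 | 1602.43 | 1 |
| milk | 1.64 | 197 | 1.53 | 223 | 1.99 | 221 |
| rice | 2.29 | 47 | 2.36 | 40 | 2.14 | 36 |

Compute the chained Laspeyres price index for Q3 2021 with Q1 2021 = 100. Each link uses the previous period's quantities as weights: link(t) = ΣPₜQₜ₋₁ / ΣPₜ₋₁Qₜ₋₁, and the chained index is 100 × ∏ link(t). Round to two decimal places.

Link Q1 2021→Q2 2021:
ΣP(Q2 2021)Q(Q1 2021) = 1762.08×1 + 1.53×197 + 2.36×47 = 1762.08 + 301.41 + 110.92 = 2174.41
ΣP(Q1 2021)Q(Q1 2021) = 2107.31×1 + 1.64×197 + 2.29×47 = 2107.31 + 323.08 + 107.63 = 2538.02
link = 2174.41/2538.02 = 0.856735
Link Q2 2021→Q3 2021:
ΣP(Q3 2021)Q(Q2 2021) = 1602.43×1 + 1.99×223 + 2.14×40 = 1602.43 + 443.77 + 85.6 = 2131.8
ΣP(Q2 2021)Q(Q2 2021) = 1762.08×1 + 1.53×223 + 2.36×40 = 1762.08 + 341.19 + 94.4 = 2197.67
link = 2131.8/2197.67 = 0.970027
Chained index = 100 × 0.856735 × 0.970027 = 83.1056

83.11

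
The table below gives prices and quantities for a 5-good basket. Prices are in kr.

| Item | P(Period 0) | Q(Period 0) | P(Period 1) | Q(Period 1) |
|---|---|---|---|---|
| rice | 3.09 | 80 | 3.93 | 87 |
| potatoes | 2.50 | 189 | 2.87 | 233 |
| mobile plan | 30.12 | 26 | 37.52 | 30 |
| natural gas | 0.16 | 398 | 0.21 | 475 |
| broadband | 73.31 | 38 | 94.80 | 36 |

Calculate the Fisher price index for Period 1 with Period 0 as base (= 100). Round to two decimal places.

Laspeyres component (base-period weights):
ΣP(Period 1)Q(Period 0) = 3.93×80 + 2.87×189 + 37.52×26 + 0.21×398 + 94.80×38 = 314.4 + 542.43 + 975.52 + 83.58 + 3602.4 = 5518.33
ΣP(Period 0)Q(Period 0) = 3.09×80 + 2.50×189 + 30.12×26 + 0.16×398 + 73.31×38 = 247.2 + 472.5 + 783.12 + 63.68 + 2785.78 = 4352.28
L = 5518.33 / 4352.28 × 100 = 126.7917
Paasche component (current-period weights):
ΣP(Period 1)Q(Period 1) = 3.93×87 + 2.87×233 + 37.52×30 + 0.21×475 + 94.80×36 = 341.91 + 668.71 + 1125.6 + 99.75 + 3412.8 = 5648.77
ΣP(Period 0)Q(Period 1) = 3.09×87 + 2.50×233 + 30.12×30 + 0.16×475 + 73.31×36 = 268.83 + 582.5 + 903.6 + 76 + 2639.16 = 4470.09
P = 5648.77 / 4470.09 × 100 = 126.3681
Fisher = √(L × P) = √(126.7917 × 126.3681) = 126.5797

126.58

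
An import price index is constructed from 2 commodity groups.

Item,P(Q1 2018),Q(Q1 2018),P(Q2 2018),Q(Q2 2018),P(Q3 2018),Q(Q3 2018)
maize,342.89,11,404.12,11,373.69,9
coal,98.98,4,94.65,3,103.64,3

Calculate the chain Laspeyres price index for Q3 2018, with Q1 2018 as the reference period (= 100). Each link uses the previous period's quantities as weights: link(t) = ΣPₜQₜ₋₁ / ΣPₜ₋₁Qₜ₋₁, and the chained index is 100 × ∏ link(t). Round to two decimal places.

Link Q1 2018→Q2 2018:
ΣP(Q2 2018)Q(Q1 2018) = 404.12×11 + 94.65×4 = 4445.32 + 378.6 = 4823.92
ΣP(Q1 2018)Q(Q1 2018) = 342.89×11 + 98.98×4 = 3771.79 + 395.92 = 4167.71
link = 4823.92/4167.71 = 1.157451
Link Q2 2018→Q3 2018:
ΣP(Q3 2018)Q(Q2 2018) = 373.69×11 + 103.64×3 = 4110.59 + 310.92 = 4421.51
ΣP(Q2 2018)Q(Q2 2018) = 404.12×11 + 94.65×3 = 4445.32 + 283.95 = 4729.27
link = 4421.51/4729.27 = 0.934924
Chained index = 100 × 1.157451 × 0.934924 = 108.2129

108.21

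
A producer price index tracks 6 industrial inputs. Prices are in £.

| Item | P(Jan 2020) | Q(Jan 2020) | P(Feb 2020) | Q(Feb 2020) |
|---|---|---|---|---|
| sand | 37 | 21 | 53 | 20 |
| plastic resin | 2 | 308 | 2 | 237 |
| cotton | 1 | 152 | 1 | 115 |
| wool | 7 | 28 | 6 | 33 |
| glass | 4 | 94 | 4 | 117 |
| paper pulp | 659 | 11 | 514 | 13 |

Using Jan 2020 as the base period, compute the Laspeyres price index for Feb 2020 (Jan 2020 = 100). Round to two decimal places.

86.26

Laspeyres price index uses base-period quantities as weights.
ΣP(Feb 2020)·Q(Jan 2020) = 53×21 + 2×308 + 1×152 + 6×28 + 4×94 + 514×11 = 1113 + 616 + 152 + 168 + 376 + 5654 = 8079
ΣP(Jan 2020)·Q(Jan 2020) = 37×21 + 2×308 + 1×152 + 7×28 + 4×94 + 659×11 = 777 + 616 + 152 + 196 + 376 + 7249 = 9366
Index = 8079 / 9366 × 100 = 86.2588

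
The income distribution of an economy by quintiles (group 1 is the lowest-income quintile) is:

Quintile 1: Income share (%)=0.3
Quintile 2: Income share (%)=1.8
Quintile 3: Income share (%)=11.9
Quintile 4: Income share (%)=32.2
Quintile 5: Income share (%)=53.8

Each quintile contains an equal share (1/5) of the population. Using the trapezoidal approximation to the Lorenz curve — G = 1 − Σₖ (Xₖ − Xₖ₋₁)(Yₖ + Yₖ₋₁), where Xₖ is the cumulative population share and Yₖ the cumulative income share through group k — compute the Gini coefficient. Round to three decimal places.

0.550

Cumulative income shares Yₖ: 0.0030, 0.0210, 0.1400, 0.4620, 1.0000
Σ (Xₖ−Xₖ₋₁)(Yₖ+Yₖ₋₁) = (1/5)(0.0030+0.0000) + (1/5)(0.0210+0.0030) + (1/5)(0.1400+0.0210) + (1/5)(0.4620+0.1400) + (1/5)(1.0000+0.4620)
  = 0.0006 + 0.0048 + 0.0322 + 0.1204 + 0.2924 = 0.4504
G = 1 − 0.4504 = 0.5496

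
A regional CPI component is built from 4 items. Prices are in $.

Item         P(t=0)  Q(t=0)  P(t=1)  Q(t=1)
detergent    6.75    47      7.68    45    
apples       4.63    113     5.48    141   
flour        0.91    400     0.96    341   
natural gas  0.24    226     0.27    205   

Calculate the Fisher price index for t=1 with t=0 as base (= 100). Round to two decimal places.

113.64

Laspeyres component (base-period weights):
ΣP(t=1)Q(t=0) = 7.68×47 + 5.48×113 + 0.96×400 + 0.27×226 = 360.96 + 619.24 + 384 + 61.02 = 1425.22
ΣP(t=0)Q(t=0) = 6.75×47 + 4.63×113 + 0.91×400 + 0.24×226 = 317.25 + 523.19 + 364 + 54.24 = 1258.68
L = 1425.22 / 1258.68 × 100 = 113.2313
Paasche component (current-period weights):
ΣP(t=1)Q(t=1) = 7.68×45 + 5.48×141 + 0.96×341 + 0.27×205 = 345.6 + 772.68 + 327.36 + 55.35 = 1500.99
ΣP(t=0)Q(t=1) = 6.75×45 + 4.63×141 + 0.91×341 + 0.24×205 = 303.75 + 652.83 + 310.31 + 49.2 = 1316.09
P = 1500.99 / 1316.09 × 100 = 114.0492
Fisher = √(L × P) = √(113.2313 × 114.0492) = 113.6395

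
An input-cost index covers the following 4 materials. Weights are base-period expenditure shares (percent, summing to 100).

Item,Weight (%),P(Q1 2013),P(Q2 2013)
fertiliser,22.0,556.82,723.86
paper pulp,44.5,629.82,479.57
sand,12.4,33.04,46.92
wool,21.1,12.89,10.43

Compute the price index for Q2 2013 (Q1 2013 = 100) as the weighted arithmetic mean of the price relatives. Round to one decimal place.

fertiliser: 22.0 × (723.86/556.82) = 22.0 × 1.299989 = 28.5998
paper pulp: 44.5 × (479.57/629.82) = 44.5 × 0.761440 = 33.8841
sand: 12.4 × (46.92/33.04) = 12.4 × 1.420097 = 17.6092
wool: 21.1 × (10.43/12.89) = 21.1 × 0.809154 = 17.0732
Index = Σ wᵢ·(p₁ᵢ/p₀ᵢ) = 28.5998 + 33.8841 + 17.6092 + 17.0732 = 97.1662

97.2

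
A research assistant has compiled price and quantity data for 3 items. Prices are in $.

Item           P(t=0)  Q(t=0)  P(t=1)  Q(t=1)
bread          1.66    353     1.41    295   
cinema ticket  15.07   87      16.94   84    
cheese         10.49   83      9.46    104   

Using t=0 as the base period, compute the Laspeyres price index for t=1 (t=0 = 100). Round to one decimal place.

Laspeyres price index uses base-period quantities as weights.
ΣP(t=1)·Q(t=0) = 1.41×353 + 16.94×87 + 9.46×83 = 497.73 + 1473.78 + 785.18 = 2756.69
ΣP(t=0)·Q(t=0) = 1.66×353 + 15.07×87 + 10.49×83 = 585.98 + 1311.09 + 870.67 = 2767.74
Index = 2756.69 / 2767.74 × 100 = 99.6008

99.6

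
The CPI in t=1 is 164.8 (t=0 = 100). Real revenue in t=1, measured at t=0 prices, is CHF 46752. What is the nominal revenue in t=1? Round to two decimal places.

Nominal = Real × (Index/100) = 46752 × (164.8/100)
        = 46752 × 1.648 = 77047.2960

77047.30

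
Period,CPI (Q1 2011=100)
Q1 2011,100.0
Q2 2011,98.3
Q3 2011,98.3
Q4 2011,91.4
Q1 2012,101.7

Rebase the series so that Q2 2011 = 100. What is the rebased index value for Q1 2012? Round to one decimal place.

Rebased(Q1 2012) = 101.7 / 98.3 × 100 = 103.4588

103.5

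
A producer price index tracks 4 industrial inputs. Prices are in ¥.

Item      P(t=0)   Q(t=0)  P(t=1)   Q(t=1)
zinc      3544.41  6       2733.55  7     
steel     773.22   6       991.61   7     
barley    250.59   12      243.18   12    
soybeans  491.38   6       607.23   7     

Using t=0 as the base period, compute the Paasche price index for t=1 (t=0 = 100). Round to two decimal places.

Paasche price index uses current-period quantities as weights.
ΣP(t=1)·Q(t=1) = 2733.55×7 + 991.61×7 + 243.18×12 + 607.23×7 = 19134.85 + 6941.27 + 2918.16 + 4250.61 = 33244.89
ΣP(t=0)·Q(t=1) = 3544.41×7 + 773.22×7 + 250.59×12 + 491.38×7 = 24810.87 + 5412.54 + 3007.08 + 3439.66 = 36670.15
Index = 33244.89 / 36670.15 × 100 = 90.6593

90.66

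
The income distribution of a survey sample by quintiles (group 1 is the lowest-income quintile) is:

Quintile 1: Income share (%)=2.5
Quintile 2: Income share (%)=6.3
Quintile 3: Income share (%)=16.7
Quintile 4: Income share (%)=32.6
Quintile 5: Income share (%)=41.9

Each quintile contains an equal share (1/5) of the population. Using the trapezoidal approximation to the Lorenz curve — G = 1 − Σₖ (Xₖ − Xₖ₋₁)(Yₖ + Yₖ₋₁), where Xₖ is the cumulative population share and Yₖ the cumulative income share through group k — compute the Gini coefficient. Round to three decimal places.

0.420

Cumulative income shares Yₖ: 0.0250, 0.0880, 0.2550, 0.5810, 1.0000
Σ (Xₖ−Xₖ₋₁)(Yₖ+Yₖ₋₁) = (1/5)(0.0250+0.0000) + (1/5)(0.0880+0.0250) + (1/5)(0.2550+0.0880) + (1/5)(0.5810+0.2550) + (1/5)(1.0000+0.5810)
  = 0.0050 + 0.0226 + 0.0686 + 0.1672 + 0.3162 = 0.5796
G = 1 − 0.5796 = 0.4204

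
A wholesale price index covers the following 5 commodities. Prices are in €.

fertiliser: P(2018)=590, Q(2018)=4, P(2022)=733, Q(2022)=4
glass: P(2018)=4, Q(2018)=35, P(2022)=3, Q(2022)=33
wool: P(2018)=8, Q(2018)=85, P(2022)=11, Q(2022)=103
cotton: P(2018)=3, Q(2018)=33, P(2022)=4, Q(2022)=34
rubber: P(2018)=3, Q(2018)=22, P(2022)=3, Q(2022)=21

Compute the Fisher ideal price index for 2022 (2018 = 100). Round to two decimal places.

125.00

Laspeyres component (base-period weights):
ΣP(2022)Q(2018) = 733×4 + 3×35 + 11×85 + 4×33 + 3×22 = 2932 + 105 + 935 + 132 + 66 = 4170
ΣP(2018)Q(2018) = 590×4 + 4×35 + 8×85 + 3×33 + 3×22 = 2360 + 140 + 680 + 99 + 66 = 3345
L = 4170 / 3345 × 100 = 124.6637
Paasche component (current-period weights):
ΣP(2022)Q(2022) = 733×4 + 3×33 + 11×103 + 4×34 + 3×21 = 2932 + 99 + 1133 + 136 + 63 = 4363
ΣP(2018)Q(2022) = 590×4 + 4×33 + 8×103 + 3×34 + 3×21 = 2360 + 132 + 824 + 102 + 63 = 3481
P = 4363 / 3481 × 100 = 125.3375
Fisher = √(L × P) = √(124.6637 × 125.3375) = 125.0002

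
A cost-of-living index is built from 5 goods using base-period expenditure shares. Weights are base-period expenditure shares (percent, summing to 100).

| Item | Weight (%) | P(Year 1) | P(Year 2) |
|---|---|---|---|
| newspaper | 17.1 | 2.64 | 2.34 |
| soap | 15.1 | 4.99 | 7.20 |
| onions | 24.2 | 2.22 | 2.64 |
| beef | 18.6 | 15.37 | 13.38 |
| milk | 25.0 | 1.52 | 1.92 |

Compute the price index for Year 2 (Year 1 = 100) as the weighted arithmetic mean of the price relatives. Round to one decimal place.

newspaper: 17.1 × (2.34/2.64) = 17.1 × 0.886364 = 15.1568
soap: 15.1 × (7.20/4.99) = 15.1 × 1.442886 = 21.7876
onions: 24.2 × (2.64/2.22) = 24.2 × 1.189189 = 28.7784
beef: 18.6 × (13.38/15.37) = 18.6 × 0.870527 = 16.1918
milk: 25.0 × (1.92/1.52) = 25.0 × 1.263158 = 31.5789
Index = Σ wᵢ·(p₁ᵢ/p₀ᵢ) = 15.1568 + 21.7876 + 28.7784 + 16.1918 + 31.5789 = 113.4935

113.5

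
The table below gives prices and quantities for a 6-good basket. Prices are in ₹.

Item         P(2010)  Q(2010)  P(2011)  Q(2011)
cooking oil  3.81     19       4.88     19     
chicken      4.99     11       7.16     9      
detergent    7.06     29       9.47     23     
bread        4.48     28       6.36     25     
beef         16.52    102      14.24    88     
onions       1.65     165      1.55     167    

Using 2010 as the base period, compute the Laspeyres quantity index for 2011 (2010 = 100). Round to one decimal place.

87.8

Laspeyres quantity index uses base-period prices as weights.
ΣP(2010)·Q(2011) = 3.81×19 + 4.99×9 + 7.06×23 + 4.48×25 + 16.52×88 + 1.65×167 = 72.39 + 44.91 + 162.38 + 112 + 1453.76 + 275.55 = 2120.99
ΣP(2010)·Q(2010) = 3.81×19 + 4.99×11 + 7.06×29 + 4.48×28 + 16.52×102 + 1.65×165 = 72.39 + 54.89 + 204.74 + 125.44 + 1685.04 + 272.25 = 2414.75
Index = 2120.99 / 2414.75 × 100 = 87.8348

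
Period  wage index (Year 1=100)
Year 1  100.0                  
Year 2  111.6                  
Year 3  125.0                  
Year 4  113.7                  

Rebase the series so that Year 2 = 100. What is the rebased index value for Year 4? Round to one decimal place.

101.9

Rebased(Year 4) = 113.7 / 111.6 × 100 = 101.8817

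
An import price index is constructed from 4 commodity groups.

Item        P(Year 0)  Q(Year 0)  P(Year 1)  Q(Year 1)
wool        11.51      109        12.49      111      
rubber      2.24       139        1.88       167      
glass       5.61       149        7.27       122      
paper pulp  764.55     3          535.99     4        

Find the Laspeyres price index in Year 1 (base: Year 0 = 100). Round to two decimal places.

Laspeyres price index uses base-period quantities as weights.
ΣP(Year 1)·Q(Year 0) = 12.49×109 + 1.88×139 + 7.27×149 + 535.99×3 = 1361.41 + 261.32 + 1083.23 + 1607.97 = 4313.93
ΣP(Year 0)·Q(Year 0) = 11.51×109 + 2.24×139 + 5.61×149 + 764.55×3 = 1254.59 + 311.36 + 835.89 + 2293.65 = 4695.49
Index = 4313.93 / 4695.49 × 100 = 91.8739

91.87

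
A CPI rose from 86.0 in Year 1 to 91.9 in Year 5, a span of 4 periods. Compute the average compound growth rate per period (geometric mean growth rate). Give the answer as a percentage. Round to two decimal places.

Growth factor = (91.9/86.0)^(1/4) = (1.068605)^(1/4) = 1.016727
Growth rate = 1.016727 − 1 = 0.016727 = 1.6727%

1.67%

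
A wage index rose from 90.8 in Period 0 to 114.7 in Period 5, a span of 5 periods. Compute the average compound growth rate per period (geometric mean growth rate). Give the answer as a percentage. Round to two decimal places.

4.78%

Growth factor = (114.7/90.8)^(1/5) = (1.263216)^(1/5) = 1.047841
Growth rate = 1.047841 − 1 = 0.047841 = 4.7841%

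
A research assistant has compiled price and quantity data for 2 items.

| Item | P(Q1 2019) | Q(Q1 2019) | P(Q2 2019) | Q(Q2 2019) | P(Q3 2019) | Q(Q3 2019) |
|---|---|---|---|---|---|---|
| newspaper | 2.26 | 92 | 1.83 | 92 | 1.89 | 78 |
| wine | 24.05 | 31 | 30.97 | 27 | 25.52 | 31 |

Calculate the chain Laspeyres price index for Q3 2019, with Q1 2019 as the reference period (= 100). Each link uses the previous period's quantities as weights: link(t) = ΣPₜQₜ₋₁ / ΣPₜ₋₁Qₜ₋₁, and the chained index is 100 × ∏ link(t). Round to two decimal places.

Link Q1 2019→Q2 2019:
ΣP(Q2 2019)Q(Q1 2019) = 1.83×92 + 30.97×31 = 168.36 + 960.07 = 1128.43
ΣP(Q1 2019)Q(Q1 2019) = 2.26×92 + 24.05×31 = 207.92 + 745.55 = 953.47
link = 1128.43/953.47 = 1.183498
Link Q2 2019→Q3 2019:
ΣP(Q3 2019)Q(Q2 2019) = 1.89×92 + 25.52×27 = 173.88 + 689.04 = 862.92
ΣP(Q2 2019)Q(Q2 2019) = 1.83×92 + 30.97×27 = 168.36 + 836.19 = 1004.55
link = 862.92/1004.55 = 0.859011
Chained index = 100 × 1.183498 × 0.859011 = 101.6639

101.66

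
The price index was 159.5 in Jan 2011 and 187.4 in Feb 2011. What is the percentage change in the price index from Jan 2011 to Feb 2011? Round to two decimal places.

Change = (187.4 − 159.5) / 159.5 × 100
       = 27.9 / 159.5 × 100 = 17.4922%

17.49%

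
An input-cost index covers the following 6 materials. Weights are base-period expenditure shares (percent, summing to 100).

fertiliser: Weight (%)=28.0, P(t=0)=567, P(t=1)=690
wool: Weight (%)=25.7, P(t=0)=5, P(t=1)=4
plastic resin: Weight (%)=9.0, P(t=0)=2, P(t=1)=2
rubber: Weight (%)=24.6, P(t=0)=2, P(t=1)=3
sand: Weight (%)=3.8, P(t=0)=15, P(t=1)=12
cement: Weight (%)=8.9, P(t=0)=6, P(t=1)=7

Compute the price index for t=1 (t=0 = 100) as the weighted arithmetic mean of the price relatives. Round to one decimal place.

fertiliser: 28.0 × (690/567) = 28.0 × 1.216931 = 34.0741
wool: 25.7 × (4/5) = 25.7 × 0.800000 = 20.5600
plastic resin: 9.0 × (2/2) = 9.0 × 1.000000 = 9.0000
rubber: 24.6 × (3/2) = 24.6 × 1.500000 = 36.9000
sand: 3.8 × (12/15) = 3.8 × 0.800000 = 3.0400
cement: 8.9 × (7/6) = 8.9 × 1.166667 = 10.3833
Index = Σ wᵢ·(p₁ᵢ/p₀ᵢ) = 34.0741 + 20.5600 + 9.0000 + 36.9000 + 3.0400 + 10.3833 = 113.9574

114.0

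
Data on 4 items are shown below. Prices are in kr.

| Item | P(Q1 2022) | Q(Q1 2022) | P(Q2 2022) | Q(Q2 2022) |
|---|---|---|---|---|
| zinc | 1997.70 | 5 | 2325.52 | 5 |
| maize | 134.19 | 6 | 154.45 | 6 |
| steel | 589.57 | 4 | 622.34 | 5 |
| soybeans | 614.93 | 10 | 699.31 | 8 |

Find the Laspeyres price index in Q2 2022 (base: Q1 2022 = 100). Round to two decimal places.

Laspeyres price index uses base-period quantities as weights.
ΣP(Q2 2022)·Q(Q1 2022) = 2325.52×5 + 154.45×6 + 622.34×4 + 699.31×10 = 11627.6 + 926.7 + 2489.36 + 6993.1 = 22036.76
ΣP(Q1 2022)·Q(Q1 2022) = 1997.70×5 + 134.19×6 + 589.57×4 + 614.93×10 = 9988.5 + 805.14 + 2358.28 + 6149.3 = 19301.22
Index = 22036.76 / 19301.22 × 100 = 114.1729

114.17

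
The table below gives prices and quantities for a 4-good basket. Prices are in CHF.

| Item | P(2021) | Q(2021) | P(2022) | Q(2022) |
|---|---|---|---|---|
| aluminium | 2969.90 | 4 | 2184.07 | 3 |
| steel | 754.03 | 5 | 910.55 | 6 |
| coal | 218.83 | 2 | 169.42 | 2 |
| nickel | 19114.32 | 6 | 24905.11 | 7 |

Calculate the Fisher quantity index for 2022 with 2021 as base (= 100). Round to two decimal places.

Laspeyres component (base-period weights):
ΣP(2021)Q(2022) = 2969.90×3 + 754.03×6 + 218.83×2 + 19114.32×7 = 8909.7 + 4524.18 + 437.66 + 133800.24 = 147671.78
ΣP(2021)Q(2021) = 2969.90×4 + 754.03×5 + 218.83×2 + 19114.32×6 = 11879.6 + 3770.15 + 437.66 + 114685.92 = 130773.33
L = 147671.78 / 130773.33 × 100 = 112.9219
Paasche component (current-period weights):
ΣP(2022)Q(2022) = 2184.07×3 + 910.55×6 + 169.42×2 + 24905.11×7 = 6552.21 + 5463.3 + 338.84 + 174335.77 = 186690.12
ΣP(2022)Q(2021) = 2184.07×4 + 910.55×5 + 169.42×2 + 24905.11×6 = 8736.28 + 4552.75 + 338.84 + 149430.66 = 163058.53
P = 186690.12 / 163058.53 × 100 = 114.4927
Fisher = √(L × P) = √(112.9219 × 114.4927) = 113.7046

113.70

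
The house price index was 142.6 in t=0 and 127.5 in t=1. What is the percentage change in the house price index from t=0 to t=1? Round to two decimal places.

Change = (127.5 − 142.6) / 142.6 × 100
       = -15.1 / 142.6 × 100 = -10.5891%

-10.59%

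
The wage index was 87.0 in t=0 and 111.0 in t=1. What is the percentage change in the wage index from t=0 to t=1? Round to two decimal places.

Change = (111.0 − 87.0) / 87.0 × 100
       = 24.0 / 87.0 × 100 = 27.5862%

27.59%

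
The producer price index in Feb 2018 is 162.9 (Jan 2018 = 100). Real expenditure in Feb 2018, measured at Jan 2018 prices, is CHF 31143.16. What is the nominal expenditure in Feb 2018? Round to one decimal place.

Nominal = Real × (Index/100) = 31143.16 × (162.9/100)
        = 31143.16 × 1.629 = 50732.2076

50732.2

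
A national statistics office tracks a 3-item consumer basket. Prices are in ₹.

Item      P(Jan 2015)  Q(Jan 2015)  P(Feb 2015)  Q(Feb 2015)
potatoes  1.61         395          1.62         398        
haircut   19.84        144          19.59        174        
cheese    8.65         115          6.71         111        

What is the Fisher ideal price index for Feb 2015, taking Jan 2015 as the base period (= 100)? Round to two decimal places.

94.63

Laspeyres component (base-period weights):
ΣP(Feb 2015)Q(Jan 2015) = 1.62×395 + 19.59×144 + 6.71×115 = 639.9 + 2820.96 + 771.65 = 4232.51
ΣP(Jan 2015)Q(Jan 2015) = 1.61×395 + 19.84×144 + 8.65×115 = 635.95 + 2856.96 + 994.75 = 4487.66
L = 4232.51 / 4487.66 × 100 = 94.3144
Paasche component (current-period weights):
ΣP(Feb 2015)Q(Feb 2015) = 1.62×398 + 19.59×174 + 6.71×111 = 644.76 + 3408.66 + 744.81 = 4798.23
ΣP(Jan 2015)Q(Feb 2015) = 1.61×398 + 19.84×174 + 8.65×111 = 640.78 + 3452.16 + 960.15 = 5053.09
P = 4798.23 / 5053.09 × 100 = 94.9564
Fisher = √(L × P) = √(94.3144 × 94.9564) = 94.6348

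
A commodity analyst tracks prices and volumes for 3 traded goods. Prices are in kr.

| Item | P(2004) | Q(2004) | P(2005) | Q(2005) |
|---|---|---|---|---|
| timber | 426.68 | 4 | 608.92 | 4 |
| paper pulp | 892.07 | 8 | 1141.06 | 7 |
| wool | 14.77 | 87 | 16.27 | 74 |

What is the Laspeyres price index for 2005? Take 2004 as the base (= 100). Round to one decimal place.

128.2

Laspeyres price index uses base-period quantities as weights.
ΣP(2005)·Q(2004) = 608.92×4 + 1141.06×8 + 16.27×87 = 2435.68 + 9128.48 + 1415.49 = 12979.65
ΣP(2004)·Q(2004) = 426.68×4 + 892.07×8 + 14.77×87 = 1706.72 + 7136.56 + 1284.99 = 10128.27
Index = 12979.65 / 10128.27 × 100 = 128.1527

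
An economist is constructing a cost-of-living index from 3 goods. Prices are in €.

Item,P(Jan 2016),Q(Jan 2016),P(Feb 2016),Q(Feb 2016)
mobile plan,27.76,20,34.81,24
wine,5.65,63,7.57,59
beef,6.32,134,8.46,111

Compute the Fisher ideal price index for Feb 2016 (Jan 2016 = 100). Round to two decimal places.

130.89

Laspeyres component (base-period weights):
ΣP(Feb 2016)Q(Jan 2016) = 34.81×20 + 7.57×63 + 8.46×134 = 696.2 + 476.91 + 1133.64 = 2306.75
ΣP(Jan 2016)Q(Jan 2016) = 27.76×20 + 5.65×63 + 6.32×134 = 555.2 + 355.95 + 846.88 = 1758.03
L = 2306.75 / 1758.03 × 100 = 131.2122
Paasche component (current-period weights):
ΣP(Feb 2016)Q(Feb 2016) = 34.81×24 + 7.57×59 + 8.46×111 = 835.44 + 446.63 + 939.06 = 2221.13
ΣP(Jan 2016)Q(Feb 2016) = 27.76×24 + 5.65×59 + 6.32×111 = 666.24 + 333.35 + 701.52 = 1701.11
P = 2221.13 / 1701.11 × 100 = 130.5695
Fisher = √(L × P) = √(131.2122 × 130.5695) = 130.8904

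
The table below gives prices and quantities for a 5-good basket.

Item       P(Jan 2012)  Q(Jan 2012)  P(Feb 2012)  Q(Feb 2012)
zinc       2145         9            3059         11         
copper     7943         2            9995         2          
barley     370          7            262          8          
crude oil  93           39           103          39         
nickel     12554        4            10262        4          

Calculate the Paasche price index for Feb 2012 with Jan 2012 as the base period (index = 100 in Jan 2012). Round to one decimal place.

Paasche price index uses current-period quantities as weights.
ΣP(Feb 2012)·Q(Feb 2012) = 3059×11 + 9995×2 + 262×8 + 103×39 + 10262×4 = 33649 + 19990 + 2096 + 4017 + 41048 = 100800
ΣP(Jan 2012)·Q(Feb 2012) = 2145×11 + 7943×2 + 370×8 + 93×39 + 12554×4 = 23595 + 15886 + 2960 + 3627 + 50216 = 96284
Index = 100800 / 96284 × 100 = 104.6903

104.7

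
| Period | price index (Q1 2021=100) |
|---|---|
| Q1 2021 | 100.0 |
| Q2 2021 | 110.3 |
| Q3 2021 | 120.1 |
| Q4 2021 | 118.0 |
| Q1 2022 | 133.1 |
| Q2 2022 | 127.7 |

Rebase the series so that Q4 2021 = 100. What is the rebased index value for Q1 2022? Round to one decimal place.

Rebased(Q1 2022) = 133.1 / 118.0 × 100 = 112.7966

112.8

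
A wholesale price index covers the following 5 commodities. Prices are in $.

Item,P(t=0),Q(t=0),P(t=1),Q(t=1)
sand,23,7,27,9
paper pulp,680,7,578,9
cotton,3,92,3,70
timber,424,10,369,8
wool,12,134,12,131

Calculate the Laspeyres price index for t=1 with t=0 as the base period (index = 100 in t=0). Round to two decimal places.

Laspeyres price index uses base-period quantities as weights.
ΣP(t=1)·Q(t=0) = 27×7 + 578×7 + 3×92 + 369×10 + 12×134 = 189 + 4046 + 276 + 3690 + 1608 = 9809
ΣP(t=0)·Q(t=0) = 23×7 + 680×7 + 3×92 + 424×10 + 12×134 = 161 + 4760 + 276 + 4240 + 1608 = 11045
Index = 9809 / 11045 × 100 = 88.8094

88.81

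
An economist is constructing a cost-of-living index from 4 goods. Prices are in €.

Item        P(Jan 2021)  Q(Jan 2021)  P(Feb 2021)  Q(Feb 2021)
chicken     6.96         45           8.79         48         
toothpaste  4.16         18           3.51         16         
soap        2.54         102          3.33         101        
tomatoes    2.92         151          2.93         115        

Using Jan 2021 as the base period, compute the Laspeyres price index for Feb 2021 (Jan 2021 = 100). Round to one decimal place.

Laspeyres price index uses base-period quantities as weights.
ΣP(Feb 2021)·Q(Jan 2021) = 8.79×45 + 3.51×18 + 3.33×102 + 2.93×151 = 395.55 + 63.18 + 339.66 + 442.43 = 1240.82
ΣP(Jan 2021)·Q(Jan 2021) = 6.96×45 + 4.16×18 + 2.54×102 + 2.92×151 = 313.2 + 74.88 + 259.08 + 440.92 = 1088.08
Index = 1240.82 / 1088.08 × 100 = 114.0376

114.0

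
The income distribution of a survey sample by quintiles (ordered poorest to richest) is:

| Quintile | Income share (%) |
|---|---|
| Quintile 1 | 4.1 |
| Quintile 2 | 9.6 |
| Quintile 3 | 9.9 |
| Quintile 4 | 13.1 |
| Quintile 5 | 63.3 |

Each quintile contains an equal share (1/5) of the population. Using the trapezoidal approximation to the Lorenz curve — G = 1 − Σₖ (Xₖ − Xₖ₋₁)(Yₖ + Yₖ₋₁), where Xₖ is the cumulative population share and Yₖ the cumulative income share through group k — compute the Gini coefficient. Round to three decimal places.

0.488

Cumulative income shares Yₖ: 0.0410, 0.1370, 0.2360, 0.3670, 1.0000
Σ (Xₖ−Xₖ₋₁)(Yₖ+Yₖ₋₁) = (1/5)(0.0410+0.0000) + (1/5)(0.1370+0.0410) + (1/5)(0.2360+0.1370) + (1/5)(0.3670+0.2360) + (1/5)(1.0000+0.3670)
  = 0.0082 + 0.0356 + 0.0746 + 0.1206 + 0.2734 = 0.5124
G = 1 − 0.5124 = 0.4876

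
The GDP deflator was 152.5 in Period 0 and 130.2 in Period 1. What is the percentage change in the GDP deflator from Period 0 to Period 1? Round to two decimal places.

-14.62%

Change = (130.2 − 152.5) / 152.5 × 100
       = -22.3 / 152.5 × 100 = -14.6230%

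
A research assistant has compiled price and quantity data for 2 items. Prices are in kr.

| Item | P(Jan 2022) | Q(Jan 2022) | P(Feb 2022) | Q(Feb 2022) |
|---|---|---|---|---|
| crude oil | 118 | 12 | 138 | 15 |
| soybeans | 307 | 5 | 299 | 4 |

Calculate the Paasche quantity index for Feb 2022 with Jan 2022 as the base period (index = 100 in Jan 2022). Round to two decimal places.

Paasche quantity index uses current-period prices as weights.
ΣP(Feb 2022)·Q(Feb 2022) = 138×15 + 299×4 = 2070 + 1196 = 3266
ΣP(Feb 2022)·Q(Jan 2022) = 138×12 + 299×5 = 1656 + 1495 = 3151
Index = 3266 / 3151 × 100 = 103.6496

103.65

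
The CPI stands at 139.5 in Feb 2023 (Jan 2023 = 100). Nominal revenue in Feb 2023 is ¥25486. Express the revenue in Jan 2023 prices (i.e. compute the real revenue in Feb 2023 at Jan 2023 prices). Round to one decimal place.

18269.5

Real = Nominal ÷ (Index/100) = 25486 ÷ (139.5/100)
     = 25486 ÷ 1.395 = 18269.5341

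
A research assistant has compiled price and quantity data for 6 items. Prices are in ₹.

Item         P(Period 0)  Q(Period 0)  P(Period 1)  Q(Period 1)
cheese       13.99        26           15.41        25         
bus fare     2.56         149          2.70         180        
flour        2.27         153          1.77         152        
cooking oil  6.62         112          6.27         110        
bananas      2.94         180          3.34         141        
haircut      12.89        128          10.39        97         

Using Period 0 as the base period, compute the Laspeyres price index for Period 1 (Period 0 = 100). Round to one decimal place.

92.4

Laspeyres price index uses base-period quantities as weights.
ΣP(Period 1)·Q(Period 0) = 15.41×26 + 2.70×149 + 1.77×153 + 6.27×112 + 3.34×180 + 10.39×128 = 400.66 + 402.3 + 270.81 + 702.24 + 601.2 + 1329.92 = 3707.13
ΣP(Period 0)·Q(Period 0) = 13.99×26 + 2.56×149 + 2.27×153 + 6.62×112 + 2.94×180 + 12.89×128 = 363.74 + 381.44 + 347.31 + 741.44 + 529.2 + 1649.92 = 4013.05
Index = 3707.13 / 4013.05 × 100 = 92.3769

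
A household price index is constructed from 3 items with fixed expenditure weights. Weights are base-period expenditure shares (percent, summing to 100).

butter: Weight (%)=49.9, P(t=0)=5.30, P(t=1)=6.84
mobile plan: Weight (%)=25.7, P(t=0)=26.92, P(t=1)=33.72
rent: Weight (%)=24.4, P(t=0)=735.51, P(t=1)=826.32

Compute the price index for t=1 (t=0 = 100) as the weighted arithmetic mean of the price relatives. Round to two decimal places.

butter: 49.9 × (6.84/5.30) = 49.9 × 1.290566 = 64.3992
mobile plan: 25.7 × (33.72/26.92) = 25.7 × 1.252600 = 32.1918
rent: 24.4 × (826.32/735.51) = 24.4 × 1.123465 = 27.4126
Index = Σ wᵢ·(p₁ᵢ/p₀ᵢ) = 64.3992 + 32.1918 + 27.4126 = 124.0036

124.00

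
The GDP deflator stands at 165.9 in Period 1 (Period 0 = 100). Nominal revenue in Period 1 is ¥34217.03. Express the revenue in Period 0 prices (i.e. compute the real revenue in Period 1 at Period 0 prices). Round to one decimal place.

20625.1

Real = Nominal ÷ (Index/100) = 34217.03 ÷ (165.9/100)
     = 34217.03 ÷ 1.659 = 20625.0934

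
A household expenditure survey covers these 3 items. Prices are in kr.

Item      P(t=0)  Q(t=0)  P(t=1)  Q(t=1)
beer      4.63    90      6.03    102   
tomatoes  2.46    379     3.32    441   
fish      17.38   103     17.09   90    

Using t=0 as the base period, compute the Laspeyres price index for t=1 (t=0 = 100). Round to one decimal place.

Laspeyres price index uses base-period quantities as weights.
ΣP(t=1)·Q(t=0) = 6.03×90 + 3.32×379 + 17.09×103 = 542.7 + 1258.28 + 1760.27 = 3561.25
ΣP(t=0)·Q(t=0) = 4.63×90 + 2.46×379 + 17.38×103 = 416.7 + 932.34 + 1790.14 = 3139.18
Index = 3561.25 / 3139.18 × 100 = 113.4452

113.4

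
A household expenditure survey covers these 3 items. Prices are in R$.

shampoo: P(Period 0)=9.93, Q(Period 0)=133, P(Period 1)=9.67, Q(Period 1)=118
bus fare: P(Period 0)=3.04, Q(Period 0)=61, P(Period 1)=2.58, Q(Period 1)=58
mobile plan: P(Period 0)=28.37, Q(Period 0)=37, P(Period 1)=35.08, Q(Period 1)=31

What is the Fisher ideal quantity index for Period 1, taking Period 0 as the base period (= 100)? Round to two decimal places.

Laspeyres component (base-period weights):
ΣP(Period 0)Q(Period 1) = 9.93×118 + 3.04×58 + 28.37×31 = 1171.74 + 176.32 + 879.47 = 2227.53
ΣP(Period 0)Q(Period 0) = 9.93×133 + 3.04×61 + 28.37×37 = 1320.69 + 185.44 + 1049.69 = 2555.82
L = 2227.53 / 2555.82 × 100 = 87.1552
Paasche component (current-period weights):
ΣP(Period 1)Q(Period 1) = 9.67×118 + 2.58×58 + 35.08×31 = 1141.06 + 149.64 + 1087.48 = 2378.18
ΣP(Period 1)Q(Period 0) = 9.67×133 + 2.58×61 + 35.08×37 = 1286.11 + 157.38 + 1297.96 = 2741.45
P = 2378.18 / 2741.45 × 100 = 86.7490
Fisher = √(L × P) = √(87.1552 × 86.7490) = 86.9519

86.95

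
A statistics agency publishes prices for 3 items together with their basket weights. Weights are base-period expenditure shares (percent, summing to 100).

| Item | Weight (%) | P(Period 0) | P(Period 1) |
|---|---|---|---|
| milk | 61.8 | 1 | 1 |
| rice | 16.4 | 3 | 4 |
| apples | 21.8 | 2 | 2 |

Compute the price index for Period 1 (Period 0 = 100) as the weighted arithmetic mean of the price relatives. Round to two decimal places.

105.47

milk: 61.8 × (1/1) = 61.8 × 1.000000 = 61.8000
rice: 16.4 × (4/3) = 16.4 × 1.333333 = 21.8667
apples: 21.8 × (2/2) = 21.8 × 1.000000 = 21.8000
Index = Σ wᵢ·(p₁ᵢ/p₀ᵢ) = 61.8000 + 21.8667 + 21.8000 = 105.4667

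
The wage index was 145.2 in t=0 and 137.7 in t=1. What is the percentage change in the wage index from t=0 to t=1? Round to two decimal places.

Change = (137.7 − 145.2) / 145.2 × 100
       = -7.5 / 145.2 × 100 = -5.1653%

-5.17%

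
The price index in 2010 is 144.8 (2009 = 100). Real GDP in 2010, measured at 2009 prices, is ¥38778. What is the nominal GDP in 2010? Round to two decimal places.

56150.54

Nominal = Real × (Index/100) = 38778 × (144.8/100)
        = 38778 × 1.448 = 56150.5440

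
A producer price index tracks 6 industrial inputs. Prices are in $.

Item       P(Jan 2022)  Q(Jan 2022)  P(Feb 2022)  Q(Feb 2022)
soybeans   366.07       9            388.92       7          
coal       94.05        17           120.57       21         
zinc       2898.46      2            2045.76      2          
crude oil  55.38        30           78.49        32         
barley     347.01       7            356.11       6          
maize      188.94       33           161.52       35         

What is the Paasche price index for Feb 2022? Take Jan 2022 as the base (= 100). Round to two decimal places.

Paasche price index uses current-period quantities as weights.
ΣP(Feb 2022)·Q(Feb 2022) = 388.92×7 + 120.57×21 + 2045.76×2 + 78.49×32 + 356.11×6 + 161.52×35 = 2722.44 + 2531.97 + 4091.52 + 2511.68 + 2136.66 + 5653.2 = 19647.47
ΣP(Jan 2022)·Q(Feb 2022) = 366.07×7 + 94.05×21 + 2898.46×2 + 55.38×32 + 347.01×6 + 188.94×35 = 2562.49 + 1975.05 + 5796.92 + 1772.16 + 2082.06 + 6612.9 = 20801.58
Index = 19647.47 / 20801.58 × 100 = 94.4518

94.45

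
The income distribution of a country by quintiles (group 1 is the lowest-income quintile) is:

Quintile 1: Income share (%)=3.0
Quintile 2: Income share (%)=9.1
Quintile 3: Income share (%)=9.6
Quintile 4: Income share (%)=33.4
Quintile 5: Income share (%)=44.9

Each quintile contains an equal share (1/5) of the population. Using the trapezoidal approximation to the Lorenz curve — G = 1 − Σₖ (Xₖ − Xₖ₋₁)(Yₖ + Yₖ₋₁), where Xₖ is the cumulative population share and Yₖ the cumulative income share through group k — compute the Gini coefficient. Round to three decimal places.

0.432

Cumulative income shares Yₖ: 0.0300, 0.1210, 0.2170, 0.5510, 1.0000
Σ (Xₖ−Xₖ₋₁)(Yₖ+Yₖ₋₁) = (1/5)(0.0300+0.0000) + (1/5)(0.1210+0.0300) + (1/5)(0.2170+0.1210) + (1/5)(0.5510+0.2170) + (1/5)(1.0000+0.5510)
  = 0.0060 + 0.0302 + 0.0676 + 0.1536 + 0.3102 = 0.5676
G = 1 − 0.5676 = 0.4324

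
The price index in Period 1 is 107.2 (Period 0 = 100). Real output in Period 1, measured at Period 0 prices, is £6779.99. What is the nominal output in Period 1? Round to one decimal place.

7268.1

Nominal = Real × (Index/100) = 6779.99 × (107.2/100)
        = 6779.99 × 1.072 = 7268.1493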